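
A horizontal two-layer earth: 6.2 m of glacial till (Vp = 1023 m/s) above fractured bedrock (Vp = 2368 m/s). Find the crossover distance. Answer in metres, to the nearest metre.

20 m

x_cross = 2h·√((V₂+V₁)/(V₂−V₁)).
(V₂+V₁)/(V₂−V₁) = (2368+1023)/(2368−1023) = 2.5212; √ = 1.5878.
x_cross = 2·6.2·1.5878 = 19.69 m.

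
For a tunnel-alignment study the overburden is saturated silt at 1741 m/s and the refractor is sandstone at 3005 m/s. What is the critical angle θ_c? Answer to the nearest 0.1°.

At critical incidence the refracted ray runs along the interface (θ₂ = 90°), so sin θ_c = V₁/V₂.
θ_c = arcsin(1741/3005) = arcsin 0.5794 = 35.41°.

35.4°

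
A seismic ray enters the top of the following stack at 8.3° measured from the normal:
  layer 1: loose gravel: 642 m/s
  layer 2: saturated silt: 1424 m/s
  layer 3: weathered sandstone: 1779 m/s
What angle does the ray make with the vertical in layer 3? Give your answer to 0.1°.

23.6°

Ray parameter p = sin 8.3° / 642 = 2.2485e-04 s/m.
sin θ_3 = p·V_3 = 2.2485e-04 × 1779 = 0.4000.
θ_3 = arcsin 0.4000 = 23.58°.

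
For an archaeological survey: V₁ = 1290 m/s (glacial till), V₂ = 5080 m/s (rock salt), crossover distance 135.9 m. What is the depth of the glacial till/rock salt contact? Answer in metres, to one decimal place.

52.4 m

x_cross = 2h·√((V₂+V₁)/(V₂−V₁)) → h = x_cross / (2·√((V₂+V₁)/(V₂−V₁))).
√((V₂+V₁)/(V₂−V₁)) = √((5080+1290)/(5080−1290)) = 1.2964.
h = 135.9 / (2·1.2964) = 52.41 m.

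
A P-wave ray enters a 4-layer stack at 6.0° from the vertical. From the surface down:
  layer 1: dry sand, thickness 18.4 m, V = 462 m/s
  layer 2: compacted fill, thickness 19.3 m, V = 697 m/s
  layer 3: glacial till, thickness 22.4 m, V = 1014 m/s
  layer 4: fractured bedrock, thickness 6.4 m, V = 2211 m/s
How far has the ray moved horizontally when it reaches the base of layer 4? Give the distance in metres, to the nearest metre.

14 m

Apply Snell's law at each interface; in layer i the horizontal offset is hᵢ·tan θᵢ.
Layer 1: θ = 6.00°; offset = 18.4·tan 6.00° = 1.934 m.
Layer 2: sin θ = 697·sin 6.0°/462 = 0.1577, θ = 9.07°; offset = 19.3·tan 9.07° = 3.082 m.
Layer 3: sin θ = 1014·sin 6.0°/462 = 0.2294, θ = 13.26°; offset = 22.4·tan 13.26° = 5.280 m.
Layer 4: sin θ = 2211·sin 6.0°/462 = 0.5002, θ = 30.02°; offset = 6.4·tan 30.02° = 3.697 m.
Summing the layer offsets gives 13.993 m.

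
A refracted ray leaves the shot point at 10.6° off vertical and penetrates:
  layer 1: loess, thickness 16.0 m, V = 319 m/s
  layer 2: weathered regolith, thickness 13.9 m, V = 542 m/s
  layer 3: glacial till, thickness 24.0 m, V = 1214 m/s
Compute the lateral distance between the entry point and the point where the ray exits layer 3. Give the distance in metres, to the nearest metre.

31 m

p = sin θ₁/V₁ = sin 10.6°/319 = 5.7665e-04 s/m is conserved through the stack.
Layer 1: θ = 10.60°; offset = 16.0·tan 10.60° = 2.994 m.
Layer 2: sin θ = p·542 = 0.3125 → θ = 18.21°; offset = 13.9·tan 18.21° = 4.573 m.
Layer 3: sin θ = p·1214 = 0.7001 → θ = 44.43°; offset = 24.0·tan 44.43° = 23.528 m.
Σ offsets = 31.096 m.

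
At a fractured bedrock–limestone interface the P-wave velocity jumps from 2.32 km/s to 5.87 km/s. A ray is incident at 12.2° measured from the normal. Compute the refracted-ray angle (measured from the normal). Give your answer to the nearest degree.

sin θ₁/V₁ = sin θ₂/V₂ ⇒ sin θ₂ = 5.87·sin 12.2°/2.32 = 5.87·0.2113/2.32 = 0.5347.
θ₂ = sin⁻¹(0.5347) = 32.32° (from vertical).

32°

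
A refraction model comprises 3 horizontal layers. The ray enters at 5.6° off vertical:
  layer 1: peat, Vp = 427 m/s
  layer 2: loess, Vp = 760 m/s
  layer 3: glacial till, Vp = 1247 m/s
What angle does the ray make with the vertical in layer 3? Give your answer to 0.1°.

16.6°

Snell's law across each interface conserves sin θ / V, so sin θ_3 = V_3·sin θ₁/V₁.
sin θ_3 = 1247 × sin 5.6° / 427 = 0.2850.
θ_3 = arcsin 0.2850 = 16.56°.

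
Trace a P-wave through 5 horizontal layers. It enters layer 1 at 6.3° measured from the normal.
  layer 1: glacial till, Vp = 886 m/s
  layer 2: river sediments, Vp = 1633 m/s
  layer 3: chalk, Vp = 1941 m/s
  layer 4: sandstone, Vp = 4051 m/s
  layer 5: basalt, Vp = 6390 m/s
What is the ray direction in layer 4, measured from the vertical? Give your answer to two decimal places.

30.11°

Ray parameter p = sin 6.3° / 886 = 1.2385e-04 s/m.
sin θ_4 = p·V_4 = 1.2385e-04 × 4051 = 0.5017.
θ_4 = 30.11° from the vertical.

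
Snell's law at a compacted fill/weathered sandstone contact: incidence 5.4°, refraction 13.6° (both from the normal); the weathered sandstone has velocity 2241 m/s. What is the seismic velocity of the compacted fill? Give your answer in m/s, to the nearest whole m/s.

Snell's law: sin 5.4°/V₁ = sin 13.6°/V₂.
V₁ = V₂·sin 5.4°/sin 13.6° = 2241 × 0.4002 = 896.89 m/s.

897 m/s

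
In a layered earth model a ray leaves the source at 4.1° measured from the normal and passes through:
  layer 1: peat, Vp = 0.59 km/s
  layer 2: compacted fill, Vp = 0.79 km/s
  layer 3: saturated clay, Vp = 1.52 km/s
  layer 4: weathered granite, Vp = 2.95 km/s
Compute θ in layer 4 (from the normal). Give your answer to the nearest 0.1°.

20.9°

Snell's law across each interface conserves sin θ / V, so sin θ_4 = V_4·sin θ₁/V₁.
sin θ_4 = 2.95 × sin 4.1° / 0.59 = 0.3575.
θ_4 = 20.95° from the vertical.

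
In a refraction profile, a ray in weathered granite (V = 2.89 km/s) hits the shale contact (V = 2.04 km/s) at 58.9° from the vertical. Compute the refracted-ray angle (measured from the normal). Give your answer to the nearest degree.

37°

Snell's law: sin θ₂ = (V₂/V₁)·sin θ₁ = (2.04/2.89)·sin 58.9° = 0.6044.
θ₂ = arcsin 0.6044 = 37.19° from the normal.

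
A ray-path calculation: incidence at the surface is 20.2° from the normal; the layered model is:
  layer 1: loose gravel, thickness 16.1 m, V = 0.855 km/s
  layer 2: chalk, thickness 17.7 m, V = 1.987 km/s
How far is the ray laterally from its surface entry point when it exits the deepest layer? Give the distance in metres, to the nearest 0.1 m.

Apply Snell's law at each interface; in layer i the horizontal offset is hᵢ·tan θᵢ.
Layer 1: θ = 20.20°; offset = 16.1·tan 20.20° = 5.924 m.
Layer 2: sin θ = 1.987·sin 20.2°/0.855 = 0.8025, θ = 53.37°; offset = 17.7·tan 53.37° = 23.804 m.
Σ offsets = 29.727 m.

29.7 m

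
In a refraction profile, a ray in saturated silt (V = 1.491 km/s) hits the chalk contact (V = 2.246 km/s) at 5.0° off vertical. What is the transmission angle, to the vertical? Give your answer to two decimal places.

7.54°

Snell's law: sin θ₂ = (V₂/V₁)·sin θ₁ = (2.246/1.491)·sin 5.0° = 0.1313.
θ₂ = sin⁻¹(0.1313) = 7.54° (from vertical).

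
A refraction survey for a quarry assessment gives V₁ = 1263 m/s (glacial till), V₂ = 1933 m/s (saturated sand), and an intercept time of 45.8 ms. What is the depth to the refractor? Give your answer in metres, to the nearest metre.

38 m

θ_c = arcsin(1263/1933) = 40.80°; cos θ_c = 0.7570.
tᵢ = 2h cos θ_c/V₁ ⇒ h = tᵢ·V₁/(2 cos θ_c) = 0.0458·1263/(2·0.7570) = 38.21 m.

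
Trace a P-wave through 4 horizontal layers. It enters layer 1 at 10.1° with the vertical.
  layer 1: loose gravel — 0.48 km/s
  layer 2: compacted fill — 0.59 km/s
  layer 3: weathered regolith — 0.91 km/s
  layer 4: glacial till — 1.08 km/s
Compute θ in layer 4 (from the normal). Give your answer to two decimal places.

23.24°

Snell's law across each interface conserves sin θ / V, so sin θ_4 = V_4·sin θ₁/V₁.
sin θ_4 = 1.08 × sin 10.1° / 0.48 = 0.3946.
θ_4 = arcsin 0.3946 = 23.24°.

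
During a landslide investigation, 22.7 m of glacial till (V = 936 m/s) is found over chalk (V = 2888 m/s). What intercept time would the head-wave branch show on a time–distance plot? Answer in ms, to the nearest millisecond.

tᵢ = 2h·√(V₂²−V₁²)/(V₁V₂).
√(V₂²−V₁²) = √(2888²−936²) = 2732.1 m/s.
tᵢ = 2·22.7·2732.1/(936·2888) = 0.04589 s.

46 ms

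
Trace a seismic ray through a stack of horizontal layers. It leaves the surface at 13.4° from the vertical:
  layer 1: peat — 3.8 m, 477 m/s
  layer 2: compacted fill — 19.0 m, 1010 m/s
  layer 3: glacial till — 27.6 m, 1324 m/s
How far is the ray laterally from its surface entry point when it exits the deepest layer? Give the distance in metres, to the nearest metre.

35 m

Apply Snell's law at each interface; in layer i the horizontal offset is hᵢ·tan θᵢ.
Layer 1: θ = 13.40°; offset = 3.8·tan 13.40° = 0.905 m.
Layer 2: sin θ = 1010·sin 13.4°/477 = 0.4907, θ = 29.39°; offset = 19.0·tan 29.39° = 10.700 m.
Layer 3: sin θ = 1324·sin 13.4°/477 = 0.6433, θ = 40.04°; offset = 27.6·tan 40.04° = 23.188 m.
Total horizontal offset = 34.794 m.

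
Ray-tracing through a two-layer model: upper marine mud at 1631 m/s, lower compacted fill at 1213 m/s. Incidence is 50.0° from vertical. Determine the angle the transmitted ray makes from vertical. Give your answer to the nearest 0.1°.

sin θ₁/V₁ = sin θ₂/V₂ ⇒ sin θ₂ = 1213·sin 50.0°/1631 = 1213·0.7660/1631 = 0.5697.
θ₂ = arcsin 0.5697 = 34.73° from the normal.

34.7°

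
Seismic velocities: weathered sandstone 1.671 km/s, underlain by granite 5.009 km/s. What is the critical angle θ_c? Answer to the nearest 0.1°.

At critical incidence the refracted ray runs along the interface (θ₂ = 90°), so sin θ_c = V₁/V₂.
θ_c = arcsin(1.671/5.009) = arcsin 0.3336 = 19.49°.

19.5°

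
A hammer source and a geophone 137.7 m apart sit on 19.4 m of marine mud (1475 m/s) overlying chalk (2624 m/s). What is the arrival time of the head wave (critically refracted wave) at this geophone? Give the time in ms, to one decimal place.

74.2 ms

t = x/V₂ + 2h·√(V₂²−V₁²)/(V₁V₂).
√(V₂²−V₁²) = √(2624²−1475²) = 2170.2 m/s; delay term = 2·19.4·2170.2/(1475·2624) = 0.02176 s.
t = 137.7/2624 + 0.02176 = 0.07423 s.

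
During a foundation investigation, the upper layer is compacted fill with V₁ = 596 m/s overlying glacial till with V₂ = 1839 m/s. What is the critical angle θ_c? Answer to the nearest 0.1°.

At critical incidence the refracted ray runs along the interface (θ₂ = 90°), so sin θ_c = V₁/V₂.
θ_c = arcsin(596/1839) = arcsin 0.3241 = 18.91°.

18.9°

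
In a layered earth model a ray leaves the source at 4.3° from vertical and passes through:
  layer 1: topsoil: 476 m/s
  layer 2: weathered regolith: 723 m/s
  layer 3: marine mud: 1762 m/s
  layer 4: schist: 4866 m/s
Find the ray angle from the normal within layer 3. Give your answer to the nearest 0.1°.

Ray parameter p = sin 4.3° / 476 = 1.5752e-04 s/m.
sin θ_3 = p·V_3 = 1.5752e-04 × 1762 = 0.2775.
θ_3 = 16.11° from the vertical.

16.1°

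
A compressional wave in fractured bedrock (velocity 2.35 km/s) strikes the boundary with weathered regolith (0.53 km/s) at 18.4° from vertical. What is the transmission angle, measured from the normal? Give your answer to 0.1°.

sin θ₁/V₁ = sin θ₂/V₂ ⇒ sin θ₂ = 0.53·sin 18.4°/2.35 = 0.53·0.3156/2.35 = 0.0712.
θ₂ = arcsin 0.0712 = 4.08° from the normal.

4.1°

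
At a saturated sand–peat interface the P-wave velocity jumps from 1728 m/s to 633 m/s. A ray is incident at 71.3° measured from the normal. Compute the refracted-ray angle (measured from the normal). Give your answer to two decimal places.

Snell's law: sin θ₂ = (V₂/V₁)·sin θ₁ = (633/1728)·sin 71.3° = 0.3470.
θ₂ = arcsin 0.3470 = 20.30° from the normal.

20.30°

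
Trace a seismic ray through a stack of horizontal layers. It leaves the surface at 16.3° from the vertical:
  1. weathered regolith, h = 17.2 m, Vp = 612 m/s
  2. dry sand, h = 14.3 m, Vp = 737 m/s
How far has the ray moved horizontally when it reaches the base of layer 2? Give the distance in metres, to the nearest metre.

10 m

Apply Snell's law at each interface; in layer i the horizontal offset is hᵢ·tan θᵢ.
Layer 1: θ = 16.30°; offset = 17.2·tan 16.30° = 5.030 m.
Layer 2: sin θ = 737·sin 16.3°/612 = 0.3380, θ = 19.75°; offset = 14.3·tan 19.75° = 5.136 m.
Total horizontal offset = 10.165 m.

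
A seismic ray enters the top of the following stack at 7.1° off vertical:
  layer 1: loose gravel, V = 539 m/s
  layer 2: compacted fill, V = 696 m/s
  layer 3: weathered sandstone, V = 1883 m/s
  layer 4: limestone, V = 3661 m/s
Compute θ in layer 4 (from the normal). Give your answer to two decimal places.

Ray parameter p = sin 7.1° / 539 = 2.2932e-04 s/m.
sin θ_4 = p·V_4 = 2.2932e-04 × 3661 = 0.8395.
θ_4 = arcsin 0.8395 = 57.09°.

57.09°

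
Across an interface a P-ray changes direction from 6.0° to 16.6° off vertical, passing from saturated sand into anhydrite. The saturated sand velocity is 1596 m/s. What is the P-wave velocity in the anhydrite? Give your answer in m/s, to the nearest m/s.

4362 m/s

sin 6.0° = 0.1045; sin 16.6° = 0.2857.
V₂ = V₁·(sin θ₂/sin θ₁) = 1596·(0.2857/0.1045) = 4362.05 m/s.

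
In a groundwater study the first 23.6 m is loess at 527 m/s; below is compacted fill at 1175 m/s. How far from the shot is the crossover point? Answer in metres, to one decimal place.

x_cross = 2h·√((V₂+V₁)/(V₂−V₁)).
(V₂+V₁)/(V₂−V₁) = (1175+527)/(1175−527) = 2.6265; √ = 1.6207.
x_cross = 2·23.6·1.6207 = 76.50 m.

76.5 m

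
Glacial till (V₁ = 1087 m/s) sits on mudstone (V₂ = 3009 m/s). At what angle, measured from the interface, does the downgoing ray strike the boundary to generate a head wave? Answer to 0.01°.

68.82°

At critical incidence the refracted ray runs along the interface (θ₂ = 90°), so sin θ_c = V₁/V₂.
θ_c = arcsin(1087/3009) = arcsin 0.3612 = 21.18°.
Measured from the interface: 90° − 21.18° = 68.82°.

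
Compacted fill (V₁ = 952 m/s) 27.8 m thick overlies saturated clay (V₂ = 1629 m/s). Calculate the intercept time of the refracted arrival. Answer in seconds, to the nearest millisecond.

0.047 s

tᵢ = 2h·√(V₂²−V₁²)/(V₁V₂).
√(V₂²−V₁²) = √(1629²−952²) = 1321.9 m/s.
tᵢ = 2·27.8·1321.9/(952·1629) = 0.04739 s.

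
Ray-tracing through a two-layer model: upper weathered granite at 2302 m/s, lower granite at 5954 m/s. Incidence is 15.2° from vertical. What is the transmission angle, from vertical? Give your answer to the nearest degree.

43°

sin θ₁/V₁ = sin θ₂/V₂ ⇒ sin θ₂ = 5954·sin 15.2°/2302 = 5954·0.2622/2302 = 0.6781.
θ₂ = arcsin 0.6781 = 42.70° from the normal.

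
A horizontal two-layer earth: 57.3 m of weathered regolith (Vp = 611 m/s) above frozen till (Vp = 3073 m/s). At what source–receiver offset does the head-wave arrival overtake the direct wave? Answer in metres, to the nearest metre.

140 m

θ_c = arcsin(611/3073) = 11.47°, so cos θ_c = 0.9800 and tᵢ = 2h cos θ_c/V₁ = 0.1838 s.
At crossover x/V₁ = x/V₂ + tᵢ ⇒ x = tᵢ/(1/V₁ − 1/V₂) = 0.18382/(1.6367e-03 − 3.2541e-04) = 140.18 m.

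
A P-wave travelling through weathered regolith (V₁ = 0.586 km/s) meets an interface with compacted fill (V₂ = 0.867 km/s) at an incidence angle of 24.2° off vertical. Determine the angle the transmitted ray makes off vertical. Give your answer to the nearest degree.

sin θ₁/V₁ = sin θ₂/V₂ ⇒ sin θ₂ = 0.867·sin 24.2°/0.586 = 0.867·0.4099/0.586 = 0.6065.
θ₂ = sin⁻¹(0.6065) = 37.34° (from vertical).

37°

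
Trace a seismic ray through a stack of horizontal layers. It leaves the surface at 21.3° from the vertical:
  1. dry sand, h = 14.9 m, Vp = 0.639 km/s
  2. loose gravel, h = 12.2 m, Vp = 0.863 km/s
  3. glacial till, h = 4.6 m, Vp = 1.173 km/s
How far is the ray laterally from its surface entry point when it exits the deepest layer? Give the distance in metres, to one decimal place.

p = sin θ₁/V₁ = sin 21.3°/0.639 = 5.6847e-01 s/km is conserved through the stack.
Layer 1: θ = 21.30°; offset = 14.9·tan 21.30° = 5.809 m.
Layer 2: sin θ = p·0.863 = 0.4906 → θ = 29.38°; offset = 12.2·tan 29.38° = 6.869 m.
Layer 3: sin θ = p·1.173 = 0.6668 → θ = 41.82°; offset = 4.6·tan 41.82° = 4.116 m.
Summing the layer offsets gives 16.794 m.

16.8 m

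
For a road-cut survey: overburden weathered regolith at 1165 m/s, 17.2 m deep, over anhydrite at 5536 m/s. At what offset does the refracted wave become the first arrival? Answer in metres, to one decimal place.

42.6 m

x_cross = 2h·√((V₂+V₁)/(V₂−V₁)).
(V₂+V₁)/(V₂−V₁) = (5536+1165)/(5536−1165) = 1.5331; √ = 1.2382.
x_cross = 2·17.2·1.2382 = 42.59 m.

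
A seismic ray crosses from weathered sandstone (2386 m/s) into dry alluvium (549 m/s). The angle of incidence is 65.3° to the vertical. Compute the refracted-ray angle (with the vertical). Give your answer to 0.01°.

sin θ₁/V₁ = sin θ₂/V₂ ⇒ sin θ₂ = 549·sin 65.3°/2386 = 549·0.9085/2386 = 0.2090.
θ₂ = arcsin 0.2090 = 12.07° from the normal.

12.07°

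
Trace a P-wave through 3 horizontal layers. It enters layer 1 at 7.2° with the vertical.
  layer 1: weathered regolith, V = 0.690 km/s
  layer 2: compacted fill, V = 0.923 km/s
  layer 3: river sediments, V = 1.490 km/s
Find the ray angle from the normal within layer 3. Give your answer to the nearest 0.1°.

15.7°

Ray parameter p = sin 7.2° / 0.690 = 1.8164e-01 s/km.
sin θ_3 = p·V_3 = 1.8164e-01 × 1.490 = 0.2706.
θ_3 = arcsin 0.2706 = 15.70°.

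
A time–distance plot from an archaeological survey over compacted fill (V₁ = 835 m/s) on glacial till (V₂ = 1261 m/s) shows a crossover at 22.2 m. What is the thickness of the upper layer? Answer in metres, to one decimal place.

5.0 m

h = (x_cross/2)·√((V₂−V₁)/(V₂+V₁)).
(V₂−V₁)/(V₂+V₁) = (1261−835)/(1261+835) = 0.2032; √ = 0.4508.
h = (22.2/2)·0.4508 = 5.00 m.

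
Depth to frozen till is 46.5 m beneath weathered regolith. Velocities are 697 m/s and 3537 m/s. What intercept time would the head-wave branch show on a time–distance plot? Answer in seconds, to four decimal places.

θ_c = arcsin(V₁/V₂) = arcsin(697/3537) = 11.37°; cos θ_c = 0.9804.
tᵢ = 2h·cos θ_c / V₁ = 2·46.5·0.9804 / 697 = 0.13081 s.

0.1308 s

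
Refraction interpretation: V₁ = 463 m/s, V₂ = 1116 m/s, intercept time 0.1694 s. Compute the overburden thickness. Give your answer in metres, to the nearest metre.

43 m

θ_c = arcsin(463/1116) = 24.51°; cos θ_c = 0.9099.
tᵢ = 2h cos θ_c/V₁ ⇒ h = tᵢ·V₁/(2 cos θ_c) = 0.1694·463/(2·0.9099) = 43.10 m.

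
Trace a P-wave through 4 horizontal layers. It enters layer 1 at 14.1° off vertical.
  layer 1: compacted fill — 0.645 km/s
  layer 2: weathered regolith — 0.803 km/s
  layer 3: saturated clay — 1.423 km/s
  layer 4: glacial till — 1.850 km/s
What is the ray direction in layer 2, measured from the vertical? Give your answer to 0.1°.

17.7°

Ray parameter p = sin 14.1° / 0.645 = 3.7770e-01 s/km.
sin θ_2 = p·V_2 = 3.7770e-01 × 0.803 = 0.3033.
θ_2 = 17.66° from the vertical.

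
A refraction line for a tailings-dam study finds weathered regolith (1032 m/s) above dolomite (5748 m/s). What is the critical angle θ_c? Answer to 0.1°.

10.3°

Critical incidence: sin θ_c = V₁/V₂ = 1032/5748 = 0.1795.
θ_c = arcsin 0.1795 = 10.34°.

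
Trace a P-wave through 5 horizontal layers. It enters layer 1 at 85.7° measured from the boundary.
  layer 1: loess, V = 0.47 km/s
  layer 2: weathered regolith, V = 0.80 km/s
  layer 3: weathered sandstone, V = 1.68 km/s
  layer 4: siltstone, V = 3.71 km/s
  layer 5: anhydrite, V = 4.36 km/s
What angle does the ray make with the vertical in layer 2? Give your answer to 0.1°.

7.3°

From the normal: θ₁ = 90° − 85.7° = 4.3°.
Snell's law across each interface conserves sin θ / V, so sin θ_2 = V_2·sin θ₁/V₁.
sin θ_2 = 0.80 × sin 4.3° / 0.47 = 0.1276.
θ_2 = arcsin 0.1276 = 7.33°.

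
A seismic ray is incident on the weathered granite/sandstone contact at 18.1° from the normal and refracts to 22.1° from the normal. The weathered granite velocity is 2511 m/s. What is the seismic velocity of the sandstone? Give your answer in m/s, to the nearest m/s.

3041 m/s

Snell's law: sin 18.1°/V₁ = sin 22.1°/V₂.
V₂ = V₁·sin 22.1°/sin 18.1° = 2511 × 1.2110 = 3040.78 m/s.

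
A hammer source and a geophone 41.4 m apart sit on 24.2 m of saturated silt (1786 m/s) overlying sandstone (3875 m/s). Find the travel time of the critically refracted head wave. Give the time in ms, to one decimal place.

34.7 ms

θ_c = arcsin(V₁/V₂) = arcsin(1786/3875) = 27.45°, cos θ_c = 0.8875.
Intercept time tᵢ = 2h cos θ_c / V₁ = 2·24.2·0.8875/1786 = 0.02405 s.
t = x/V₂ + tᵢ = 41.4/3875 + 0.02405 = 0.03473 s.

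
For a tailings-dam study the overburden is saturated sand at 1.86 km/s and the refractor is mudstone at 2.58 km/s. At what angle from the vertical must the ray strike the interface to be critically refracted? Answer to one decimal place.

46.1°

Critical incidence: sin θ_c = V₁/V₂ = 1.86/2.58 = 0.7209.
θ_c = arcsin 0.7209 = 46.13°.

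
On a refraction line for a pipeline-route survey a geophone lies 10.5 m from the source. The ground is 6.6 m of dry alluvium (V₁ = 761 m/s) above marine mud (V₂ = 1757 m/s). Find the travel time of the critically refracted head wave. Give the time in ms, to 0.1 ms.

t = x/V₂ + 2h·√(V₂²−V₁²)/(V₁V₂).
√(V₂²−V₁²) = √(1757²−761²) = 1583.6 m/s; delay term = 2·6.6·1583.6/(761·1757) = 0.01563 s.
t = 10.5/1757 + 0.01563 = 0.02161 s.

21.6 ms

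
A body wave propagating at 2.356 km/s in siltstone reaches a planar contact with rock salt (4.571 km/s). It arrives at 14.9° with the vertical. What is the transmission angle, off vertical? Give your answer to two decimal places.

29.93°

Snell's law: sin θ₂ = (V₂/V₁)·sin θ₁ = (4.571/2.356)·sin 14.9° = 0.4989.
θ₂ = sin⁻¹(0.4989) = 29.93° (from vertical).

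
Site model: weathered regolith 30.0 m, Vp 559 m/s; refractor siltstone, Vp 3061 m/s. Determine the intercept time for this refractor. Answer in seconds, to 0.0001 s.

tᵢ = 2h·√(V₂²−V₁²)/(V₁V₂).
√(V₂²−V₁²) = √(3061²−559²) = 3009.5 m/s.
tᵢ = 2·30.0·3009.5/(559·3061) = 0.10553 s.

0.1055 s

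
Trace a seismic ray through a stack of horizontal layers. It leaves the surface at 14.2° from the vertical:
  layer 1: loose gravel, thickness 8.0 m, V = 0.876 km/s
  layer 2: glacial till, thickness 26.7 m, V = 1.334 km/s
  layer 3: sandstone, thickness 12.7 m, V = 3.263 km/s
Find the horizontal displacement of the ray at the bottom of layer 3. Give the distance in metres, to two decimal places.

41.34 m

Apply Snell's law at each interface; in layer i the horizontal offset is hᵢ·tan θᵢ.
Layer 1: θ = 14.20°; offset = 8.0·tan 14.20° = 2.0243 m.
Layer 2: sin θ = 1.334·sin 14.2°/0.876 = 0.3736, θ = 21.94°; offset = 26.7·tan 21.94° = 10.7525 m.
Layer 3: sin θ = 3.263·sin 14.2°/0.876 = 0.9137, θ = 66.03°; offset = 12.7·tan 66.03° = 28.5618 m.
Summing the layer offsets gives 41.3387 m.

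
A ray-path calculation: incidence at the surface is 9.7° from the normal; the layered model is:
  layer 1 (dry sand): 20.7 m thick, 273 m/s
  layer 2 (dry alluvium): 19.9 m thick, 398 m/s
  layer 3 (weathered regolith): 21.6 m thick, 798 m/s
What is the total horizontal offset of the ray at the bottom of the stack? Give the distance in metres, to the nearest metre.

Apply Snell's law at each interface; in layer i the horizontal offset is hᵢ·tan θᵢ.
Layer 1: θ = 9.70°; offset = 20.7·tan 9.70° = 3.538 m.
Layer 2: sin θ = 398·sin 9.7°/273 = 0.2456, θ = 14.22°; offset = 19.9·tan 14.22° = 5.043 m.
Layer 3: sin θ = 798·sin 9.7°/273 = 0.4925, θ = 29.51°; offset = 21.6·tan 29.51° = 12.223 m.
Total horizontal offset = 20.804 m.

21 m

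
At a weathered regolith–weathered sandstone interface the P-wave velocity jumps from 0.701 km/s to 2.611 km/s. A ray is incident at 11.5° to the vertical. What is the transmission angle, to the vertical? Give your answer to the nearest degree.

sin θ₁/V₁ = sin θ₂/V₂ ⇒ sin θ₂ = 2.611·sin 11.5°/0.701 = 2.611·0.1994/0.701 = 0.7426.
θ₂ = arcsin 0.7426 = 47.95° from the normal.

48°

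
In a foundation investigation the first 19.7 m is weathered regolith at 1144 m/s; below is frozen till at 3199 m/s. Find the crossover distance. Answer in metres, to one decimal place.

57.3 m

θ_c = arcsin(1144/3199) = 20.95°, so cos θ_c = 0.9339 and tᵢ = 2h cos θ_c/V₁ = 0.0322 s.
At crossover x/V₁ = x/V₂ + tᵢ ⇒ x = tᵢ/(1/V₁ − 1/V₂) = 0.03216/(8.7413e-04 − 3.1260e-04) = 57.28 m.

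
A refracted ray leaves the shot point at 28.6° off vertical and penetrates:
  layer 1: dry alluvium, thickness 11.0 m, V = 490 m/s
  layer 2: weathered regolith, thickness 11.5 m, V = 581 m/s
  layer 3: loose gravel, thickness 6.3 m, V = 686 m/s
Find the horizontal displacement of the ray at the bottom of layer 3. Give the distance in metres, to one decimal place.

19.6 m

Ray parameter p = sin 28.6° / 490 m/s = 9.7692e-04 s/m.
Layer 1: θ = 28.60°; offset = 11.0·tan 28.60° = 5.997 m.
Layer 2: sin θ = p·581 = 0.5676 → θ = 34.58°; offset = 11.5·tan 34.58° = 7.928 m.
Layer 3: sin θ = p·686 = 0.6702 → θ = 42.08°; offset = 6.3·tan 42.08° = 5.689 m.
Total horizontal offset = 19.614 m.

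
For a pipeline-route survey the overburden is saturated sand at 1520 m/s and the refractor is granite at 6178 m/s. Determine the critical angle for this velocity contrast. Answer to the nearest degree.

At critical incidence the refracted ray runs along the interface (θ₂ = 90°), so sin θ_c = V₁/V₂.
θ_c = arcsin(1520/6178) = arcsin 0.2460 = 14.24°.

14°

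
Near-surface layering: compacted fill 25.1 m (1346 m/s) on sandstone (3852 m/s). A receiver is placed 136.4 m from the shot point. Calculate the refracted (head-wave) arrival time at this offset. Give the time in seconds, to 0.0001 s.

0.0704 s

θ_c = arcsin(V₁/V₂) = arcsin(1346/3852) = 20.45°, cos θ_c = 0.9370.
Intercept time tᵢ = 2h cos θ_c / V₁ = 2·25.1·0.9370/1346 = 0.03494 s.
t = x/V₂ + tᵢ = 136.4/3852 + 0.03494 = 0.07035 s.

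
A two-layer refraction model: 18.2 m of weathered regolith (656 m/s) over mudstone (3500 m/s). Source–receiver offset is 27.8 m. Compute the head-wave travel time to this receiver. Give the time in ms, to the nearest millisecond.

θ_c = arcsin(V₁/V₂) = arcsin(656/3500) = 10.80°, cos θ_c = 0.9823.
Intercept time tᵢ = 2h cos θ_c / V₁ = 2·18.2·0.9823/656 = 0.05450 s.
t = x/V₂ + tᵢ = 27.8/3500 + 0.05450 = 0.06245 s.

62 ms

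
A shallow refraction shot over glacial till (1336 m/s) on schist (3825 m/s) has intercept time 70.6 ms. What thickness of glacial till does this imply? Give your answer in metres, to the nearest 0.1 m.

50.3 m

h = tᵢ·V₁·V₂ / (2·√(V₂²−V₁²)).
√(V₂²−V₁²) = √(3825² − 1336²) = 3584.1 m/s.
h = 0.0706 s × 1336 × 3825 / (2 × 3584.1) = 50.33 m.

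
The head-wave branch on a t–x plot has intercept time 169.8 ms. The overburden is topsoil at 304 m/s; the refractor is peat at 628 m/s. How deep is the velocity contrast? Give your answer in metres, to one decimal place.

29.5 m

h = tᵢ·V₁·V₂ / (2·√(V₂²−V₁²)).
√(V₂²−V₁²) = √(628² − 304²) = 549.5 m/s.
h = 0.1698 s × 304 × 628 / (2 × 549.5) = 29.50 m.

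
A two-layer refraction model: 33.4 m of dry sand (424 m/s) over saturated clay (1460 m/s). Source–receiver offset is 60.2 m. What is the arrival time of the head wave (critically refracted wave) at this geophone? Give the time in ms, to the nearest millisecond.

192 ms

t = x/V₂ + 2h·√(V₂²−V₁²)/(V₁V₂).
√(V₂²−V₁²) = √(1460²−424²) = 1397.1 m/s; delay term = 2·33.4·1397.1/(424·1460) = 0.15076 s.
t = 60.2/1460 + 0.15076 = 0.19199 s.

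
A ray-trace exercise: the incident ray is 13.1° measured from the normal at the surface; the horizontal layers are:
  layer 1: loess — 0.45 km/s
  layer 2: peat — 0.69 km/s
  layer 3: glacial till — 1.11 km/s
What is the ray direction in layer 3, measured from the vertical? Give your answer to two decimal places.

33.99°

Ray parameter p = sin 13.1° / 0.45 = 5.0367e-01 s/km.
sin θ_3 = p·V_3 = 5.0367e-01 × 1.11 = 0.5591.
θ_3 = 33.99° from the vertical.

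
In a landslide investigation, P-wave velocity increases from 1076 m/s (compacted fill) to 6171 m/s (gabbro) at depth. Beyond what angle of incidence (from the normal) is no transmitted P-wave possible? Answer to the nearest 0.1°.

10.0°

At critical incidence the refracted ray runs along the interface (θ₂ = 90°), so sin θ_c = V₁/V₂.
θ_c = arcsin(1076/6171) = arcsin 0.1744 = 10.04°.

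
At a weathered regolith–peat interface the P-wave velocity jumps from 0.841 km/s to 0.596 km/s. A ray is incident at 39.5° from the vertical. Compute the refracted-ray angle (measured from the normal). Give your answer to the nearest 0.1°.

Snell's law: sin θ₂ = (V₂/V₁)·sin θ₁ = (0.596/0.841)·sin 39.5° = 0.4508.
θ₂ = sin⁻¹(0.4508) = 26.79° (from vertical).

26.8°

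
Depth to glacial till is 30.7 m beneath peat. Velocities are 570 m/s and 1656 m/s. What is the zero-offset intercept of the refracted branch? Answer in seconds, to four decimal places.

tᵢ = 2h·√(V₂²−V₁²)/(V₁V₂).
√(V₂²−V₁²) = √(1656²−570²) = 1554.8 m/s.
tᵢ = 2·30.7·1554.8/(570·1656) = 0.10114 s.

0.1011 s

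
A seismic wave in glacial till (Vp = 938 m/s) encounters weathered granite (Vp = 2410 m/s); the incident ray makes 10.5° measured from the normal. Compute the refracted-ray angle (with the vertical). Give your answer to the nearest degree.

28°

sin θ₁/V₁ = sin θ₂/V₂ ⇒ sin θ₂ = 2410·sin 10.5°/938 = 2410·0.1822/938 = 0.4682.
θ₂ = sin⁻¹(0.4682) = 27.92° (from vertical).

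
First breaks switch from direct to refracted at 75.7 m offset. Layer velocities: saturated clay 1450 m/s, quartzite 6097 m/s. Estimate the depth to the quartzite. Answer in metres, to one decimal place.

29.7 m

x_cross = 2h·√((V₂+V₁)/(V₂−V₁)) → h = x_cross / (2·√((V₂+V₁)/(V₂−V₁))).
√((V₂+V₁)/(V₂−V₁)) = √((6097+1450)/(6097−1450)) = 1.2744.
h = 75.7 / (2·1.2744) = 29.70 m.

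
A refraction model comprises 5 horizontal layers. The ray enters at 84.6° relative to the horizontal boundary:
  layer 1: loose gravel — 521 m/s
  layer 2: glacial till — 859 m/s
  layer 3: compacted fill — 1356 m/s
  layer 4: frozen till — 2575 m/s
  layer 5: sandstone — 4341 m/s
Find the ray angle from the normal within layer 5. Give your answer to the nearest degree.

From the normal: θ₁ = 90° − 84.6° = 5.4°.
Ray parameter p = sin 5.4° / 521 = 1.8063e-04 s/m.
sin θ_5 = p·V_5 = 1.8063e-04 × 4341 = 0.7841.
θ_5 = 51.64° from the vertical.

52°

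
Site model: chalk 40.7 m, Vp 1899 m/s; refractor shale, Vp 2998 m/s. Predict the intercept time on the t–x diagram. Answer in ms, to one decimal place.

33.2 ms

tᵢ = 2h·√(V₂²−V₁²)/(V₁V₂).
√(V₂²−V₁²) = √(2998²−1899²) = 2319.9 m/s.
tᵢ = 2·40.7·2319.9/(1899·2998) = 0.03317 s.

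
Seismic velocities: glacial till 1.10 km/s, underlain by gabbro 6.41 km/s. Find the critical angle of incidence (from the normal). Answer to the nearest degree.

At critical incidence the refracted ray runs along the interface (θ₂ = 90°), so sin θ_c = V₁/V₂.
θ_c = arcsin(1.10/6.41) = arcsin 0.1716 = 9.88°.

10°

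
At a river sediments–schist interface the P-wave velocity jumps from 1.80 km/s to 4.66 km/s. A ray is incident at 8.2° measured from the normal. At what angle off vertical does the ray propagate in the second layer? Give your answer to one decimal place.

Snell's law: sin θ₂ = (V₂/V₁)·sin θ₁ = (4.66/1.80)·sin 8.2° = 0.3693.
θ₂ = sin⁻¹(0.3693) = 21.67° (from vertical).

21.7°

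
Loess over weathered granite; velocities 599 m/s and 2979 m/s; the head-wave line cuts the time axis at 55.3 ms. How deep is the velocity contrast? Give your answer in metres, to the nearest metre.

17 m

θ_c = arcsin(599/2979) = 11.60°; cos θ_c = 0.9796.
tᵢ = 2h cos θ_c/V₁ ⇒ h = tᵢ·V₁/(2 cos θ_c) = 0.0553·599/(2·0.9796) = 16.91 m.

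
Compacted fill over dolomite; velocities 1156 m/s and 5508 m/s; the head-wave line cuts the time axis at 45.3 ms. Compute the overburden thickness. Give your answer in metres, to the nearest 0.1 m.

θ_c = arcsin(1156/5508) = 12.12°; cos θ_c = 0.9777.
tᵢ = 2h cos θ_c/V₁ ⇒ h = tᵢ·V₁/(2 cos θ_c) = 0.0453·1156/(2·0.9777) = 26.78 m.

26.8 m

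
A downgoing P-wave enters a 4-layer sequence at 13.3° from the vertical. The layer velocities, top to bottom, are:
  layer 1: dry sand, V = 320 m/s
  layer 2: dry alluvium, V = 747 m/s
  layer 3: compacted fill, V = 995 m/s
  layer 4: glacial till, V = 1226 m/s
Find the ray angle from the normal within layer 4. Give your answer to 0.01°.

61.81°

Ray parameter p = sin 13.3° / 320 = 7.1891e-04 s/m.
sin θ_4 = p·V_4 = 7.1891e-04 × 1226 = 0.8814.
θ_4 = 61.81° from the vertical.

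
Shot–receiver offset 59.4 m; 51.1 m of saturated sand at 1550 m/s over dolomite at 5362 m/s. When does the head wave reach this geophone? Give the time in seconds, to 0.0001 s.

0.0742 s

t = x/V₂ + 2h·√(V₂²−V₁²)/(V₁V₂).
√(V₂²−V₁²) = √(5362²−1550²) = 5133.1 m/s; delay term = 2·51.1·5133.1/(1550·5362) = 0.06312 s.
t = 59.4/5362 + 0.06312 = 0.07420 s.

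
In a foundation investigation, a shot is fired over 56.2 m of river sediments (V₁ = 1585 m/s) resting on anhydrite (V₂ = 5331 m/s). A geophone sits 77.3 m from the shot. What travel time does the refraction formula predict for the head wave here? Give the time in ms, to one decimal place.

82.2 ms

t = x/V₂ + 2h·√(V₂²−V₁²)/(V₁V₂).
√(V₂²−V₁²) = √(5331²−1585²) = 5089.9 m/s; delay term = 2·56.2·5089.9/(1585·5331) = 0.06771 s.
t = 77.3/5331 + 0.06771 = 0.08221 s.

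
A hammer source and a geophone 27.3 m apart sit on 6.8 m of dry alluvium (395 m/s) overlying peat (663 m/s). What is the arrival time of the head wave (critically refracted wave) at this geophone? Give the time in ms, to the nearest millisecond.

θ_c = arcsin(V₁/V₂) = arcsin(395/663) = 36.57°, cos θ_c = 0.8032.
Intercept time tᵢ = 2h cos θ_c / V₁ = 2·6.8·0.8032/395 = 0.02765 s.
t = x/V₂ + tᵢ = 27.3/663 + 0.02765 = 0.06883 s.

69 ms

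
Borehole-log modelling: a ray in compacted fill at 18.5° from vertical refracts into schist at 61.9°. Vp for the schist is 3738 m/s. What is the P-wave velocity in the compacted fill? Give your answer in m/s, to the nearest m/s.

sin 18.5° = 0.3173; sin 61.9° = 0.8821.
V₁ = V₂·(sin θ₁/sin θ₂) = 3738·(0.3173/0.8821) = 1344.57 m/s.

1345 m/s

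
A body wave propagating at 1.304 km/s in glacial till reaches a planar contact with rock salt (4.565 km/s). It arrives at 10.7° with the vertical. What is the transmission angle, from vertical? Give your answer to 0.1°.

40.5°

Snell's law: sin θ₂ = (V₂/V₁)·sin θ₁ = (4.565/1.304)·sin 10.7° = 0.6500.
θ₂ = sin⁻¹(0.6500) = 40.54° (from vertical).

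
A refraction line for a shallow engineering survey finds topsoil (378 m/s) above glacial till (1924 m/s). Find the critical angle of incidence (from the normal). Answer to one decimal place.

Critical incidence: sin θ_c = V₁/V₂ = 378/1924 = 0.1965.
θ_c = arcsin 0.1965 = 11.33°.

11.3°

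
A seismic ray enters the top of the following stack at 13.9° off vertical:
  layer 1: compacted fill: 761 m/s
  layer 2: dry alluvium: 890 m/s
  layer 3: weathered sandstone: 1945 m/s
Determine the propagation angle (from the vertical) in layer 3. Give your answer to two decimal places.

Ray parameter p = sin 13.9° / 761 = 3.1567e-04 s/m.
sin θ_3 = p·V_3 = 3.1567e-04 × 1945 = 0.6140.
θ_3 = 37.88° from the vertical.

37.88°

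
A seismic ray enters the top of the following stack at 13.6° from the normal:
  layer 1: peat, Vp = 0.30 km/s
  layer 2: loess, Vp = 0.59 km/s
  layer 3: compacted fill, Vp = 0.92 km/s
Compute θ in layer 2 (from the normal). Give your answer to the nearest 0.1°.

27.5°

Snell's law across each interface conserves sin θ / V, so sin θ_2 = V_2·sin θ₁/V₁.
sin θ_2 = 0.59 × sin 13.6° / 0.30 = 0.4624.
θ_2 = arcsin 0.4624 = 27.55°.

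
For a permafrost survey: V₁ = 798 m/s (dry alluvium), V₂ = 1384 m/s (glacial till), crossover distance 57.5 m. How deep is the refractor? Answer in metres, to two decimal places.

14.90 m

x_cross = 2h·√((V₂+V₁)/(V₂−V₁)) → h = x_cross / (2·√((V₂+V₁)/(V₂−V₁))).
√((V₂+V₁)/(V₂−V₁)) = √((1384+798)/(1384−798)) = 1.9297.
h = 57.5 / (2·1.9297) = 14.90 m.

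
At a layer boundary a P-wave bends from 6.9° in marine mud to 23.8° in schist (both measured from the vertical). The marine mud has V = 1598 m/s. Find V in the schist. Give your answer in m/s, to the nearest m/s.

Snell's law: sin 6.9°/V₁ = sin 23.8°/V₂.
V₂ = V₁·sin 23.8°/sin 6.9° = 1598 × 3.3590 = 5367.76 m/s.

5368 m/s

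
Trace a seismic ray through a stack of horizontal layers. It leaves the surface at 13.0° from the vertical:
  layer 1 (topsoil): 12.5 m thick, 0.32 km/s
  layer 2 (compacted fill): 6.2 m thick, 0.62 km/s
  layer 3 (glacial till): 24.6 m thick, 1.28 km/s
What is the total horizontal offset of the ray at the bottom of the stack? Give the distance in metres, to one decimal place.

56.6 m

Apply Snell's law at each interface; in layer i the horizontal offset is hᵢ·tan θᵢ.
Layer 1: θ = 13.00°; offset = 12.5·tan 13.00° = 2.886 m.
Layer 2: sin θ = 0.62·sin 13.0°/0.32 = 0.4358, θ = 25.84°; offset = 6.2·tan 25.84° = 3.002 m.
Layer 3: sin θ = 1.28·sin 13.0°/0.32 = 0.8998, θ = 64.13°; offset = 24.6·tan 64.13° = 50.735 m.
Σ offsets = 56.623 m.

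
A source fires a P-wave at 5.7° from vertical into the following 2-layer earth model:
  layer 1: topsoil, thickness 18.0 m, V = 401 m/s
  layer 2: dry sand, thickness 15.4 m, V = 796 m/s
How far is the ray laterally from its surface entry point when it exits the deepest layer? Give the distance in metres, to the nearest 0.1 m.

Ray parameter p = sin 5.7° / 401 m/s = 2.4768e-04 s/m.
Layer 1: θ = 5.70°; offset = 18.0·tan 5.70° = 1.797 m.
Layer 2: sin θ = p·796 = 0.1972 → θ = 11.37°; offset = 15.4·tan 11.37° = 3.097 m.
Total horizontal offset = 4.894 m.

4.9 m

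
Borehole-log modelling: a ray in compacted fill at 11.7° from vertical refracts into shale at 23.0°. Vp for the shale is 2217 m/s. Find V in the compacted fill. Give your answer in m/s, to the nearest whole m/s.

sin 11.7° = 0.2028; sin 23.0° = 0.3907.
V₁ = V₂·(sin θ₁/sin θ₂) = 2217·(0.2028/0.3907) = 1150.61 m/s.

1151 m/s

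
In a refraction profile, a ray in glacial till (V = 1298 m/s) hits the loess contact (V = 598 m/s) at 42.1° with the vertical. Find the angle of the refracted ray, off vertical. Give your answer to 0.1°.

18.0°

sin θ₁/V₁ = sin θ₂/V₂ ⇒ sin θ₂ = 598·sin 42.1°/1298 = 598·0.6704/1298 = 0.3089.
θ₂ = arcsin 0.3089 = 17.99° from the normal.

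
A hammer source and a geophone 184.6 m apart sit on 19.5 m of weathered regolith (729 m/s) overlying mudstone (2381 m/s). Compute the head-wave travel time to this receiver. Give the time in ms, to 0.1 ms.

128.5 ms

t = x/V₂ + 2h·√(V₂²−V₁²)/(V₁V₂).
√(V₂²−V₁²) = √(2381²−729²) = 2266.7 m/s; delay term = 2·19.5·2266.7/(729·2381) = 0.05093 s.
t = 184.6/2381 + 0.05093 = 0.12846 s.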